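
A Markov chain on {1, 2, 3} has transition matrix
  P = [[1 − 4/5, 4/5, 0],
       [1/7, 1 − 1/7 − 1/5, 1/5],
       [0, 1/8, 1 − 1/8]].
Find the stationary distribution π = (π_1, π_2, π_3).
π = (25/389, 140/389, 224/389)

This is a birth-death chain on three states, which satisfies detailed balance: π_1 · P_{12} = π_2 · P_{21} and π_2 · P_{23} = π_3 · P_{32}.
From π_1 · 4/5 = π_2 · 1/7: π_2/π_1 = (4/5)/(1/7) = 28/5.
From π_2 · 1/5 = π_3 · 1/8: π_3/π_2 = (1/5)/(1/8) = 8/5.
Take π_1 proportional to 1; then unnormalized π = (1, 28/5, 224/25). Normalize by dividing by the sum 389/25:
  π = (25/389, 140/389, 224/389).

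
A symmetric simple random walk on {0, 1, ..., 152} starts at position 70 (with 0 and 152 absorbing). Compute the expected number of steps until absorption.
E[τ | X_0 = 70] = 5740

Let v_k = E[τ | X_0 = k]. Boundary: v_0 = v_152 = 0. Recurrence: v_k = 1 + (v_{k-1} + v_{k+1})/2 for 1 ≤ k ≤ 151. The particular solution to v_k − (v_{k-1} + v_{k+1})/2 = 1 is v_k = −k^2. Adding homogeneous solution A + B k and matching boundaries gives v_k = k (152 − k). Substituting k = 70: v_70 = 70 · 82 = 5740.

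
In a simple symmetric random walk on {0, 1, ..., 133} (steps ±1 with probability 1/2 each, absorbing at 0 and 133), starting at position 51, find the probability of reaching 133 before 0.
P(hit 133 before 0) = 51/133

Let u_k = P(hit 133 before 0 | start at k). Then u_0 = 0, u_133 = 1, and u_k = u_{k-1}/2 + u_{k+1}/2 for 1 ≤ k ≤ 132. This harmonic recurrence is solved by u_k = k/133, giving u_51 = 51/133.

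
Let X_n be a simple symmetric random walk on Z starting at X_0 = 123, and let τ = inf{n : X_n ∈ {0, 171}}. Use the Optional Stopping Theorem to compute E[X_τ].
E[X_τ] = 123

X_n is a martingale and τ is a bounded-mean stopping time (indeed τ is finite a.s. with bounded expectation since the walk is in a bounded region). By the OST, E[X_τ] = E[X_0] = 123. Equivalently: E[X_τ] = 171 · P(hit 171 first) + 0 · P(hit 0 first) = 171 · (123/171) = 123.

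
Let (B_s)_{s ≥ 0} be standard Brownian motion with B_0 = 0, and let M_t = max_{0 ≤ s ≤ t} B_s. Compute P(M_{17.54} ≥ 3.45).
P(M_{17.54} ≥ 3.45) = 2·P(B_{17.54} ≥ 3.45) = 2(1 − Φ(3.45/√17.54)) ≈ 0.4101

By the reflection principle for Brownian motion, P(M_t ≥ a) = 2 · P(B_t ≥ a) for a ≥ 0. Since B_t ~ N(0, t), P(B_t ≥ 3.45) = 1 − Φ(3.45/√t) = 1 − Φ(3.45/√17.54) = 1 − Φ(0.8238). So
  P(M_{17.54} ≥ 3.45) = 2(1 − Φ(0.8238)) ≈ 0.4101.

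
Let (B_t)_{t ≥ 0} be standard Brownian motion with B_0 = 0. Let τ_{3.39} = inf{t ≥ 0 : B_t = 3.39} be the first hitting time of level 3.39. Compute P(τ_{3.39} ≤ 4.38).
P(τ_{3.39} ≤ 4.38) = 2(1 − Φ(3.39/√4.38)) = 2(1 − Φ(1.6198)) ≈ 0.1053

By the reflection principle for standard BM, P(τ_b ≤ t) = 2 · P(B_t ≥ b). Since B_t ~ N(0, t), P(B_t ≥ 3.39) = 1 − Φ(3.39/√t) = 1 − Φ(3.39/√4.38) = 1 − Φ(1.6198) ≈ 0.05264. Doubling: P(τ_{3.39} ≤ 4.38) ≈ 2 · 0.05264 = 0.10528 ≈ 0.1053.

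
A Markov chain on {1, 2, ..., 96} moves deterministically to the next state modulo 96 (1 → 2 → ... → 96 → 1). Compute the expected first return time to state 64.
E[T_64 | X_0 = 64] = 96

The chain cycles deterministically, so starting at state 64 it returns in exactly 96 steps. Equivalently, the stationary distribution is uniform π_j = 1/96 for every state j, so by Kac's formula E[T_64] = 1/π_64 = 96.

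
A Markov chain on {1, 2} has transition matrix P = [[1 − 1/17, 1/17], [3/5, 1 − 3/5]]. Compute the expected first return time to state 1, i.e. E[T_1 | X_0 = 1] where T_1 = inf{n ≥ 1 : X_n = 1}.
E[T_1 | X_0 = 1] = 1/π_1 = 56/51

For an irreducible recurrent Markov chain with stationary distribution π, E[T_i | X_0 = i] = 1/π_i (Kac's formula). Here π_1 = (3/5)/(1/17 + 3/5) = (3/5)/(56/85) = 51/56, so E[T_1 | X_0 = 1] = 1/π_1 = (1/17 + 3/5)/(3/5) = (56/85)/(3/5) = 56/51.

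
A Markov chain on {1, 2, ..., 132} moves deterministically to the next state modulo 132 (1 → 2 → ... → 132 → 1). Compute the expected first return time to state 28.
E[T_28 | X_0 = 28] = 132

The chain cycles deterministically, so starting at state 28 it returns in exactly 132 steps. Equivalently, the stationary distribution is uniform π_j = 1/132 for every state j, so by Kac's formula E[T_28] = 1/π_28 = 132.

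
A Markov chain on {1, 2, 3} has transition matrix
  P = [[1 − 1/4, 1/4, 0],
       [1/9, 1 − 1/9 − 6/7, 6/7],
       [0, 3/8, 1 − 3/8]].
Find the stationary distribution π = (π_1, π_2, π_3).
π = (28/235, 63/235, 144/235)

This is a birth-death chain on three states, which satisfies detailed balance: π_1 · P_{12} = π_2 · P_{21} and π_2 · P_{23} = π_3 · P_{32}.
From π_1 · 1/4 = π_2 · 1/9: π_2/π_1 = (1/4)/(1/9) = 9/4.
From π_2 · 6/7 = π_3 · 3/8: π_3/π_2 = (6/7)/(3/8) = 16/7.
Take π_1 proportional to 1; then unnormalized π = (1, 9/4, 36/7). Normalize by dividing by the sum 235/28:
  π = (28/235, 63/235, 144/235).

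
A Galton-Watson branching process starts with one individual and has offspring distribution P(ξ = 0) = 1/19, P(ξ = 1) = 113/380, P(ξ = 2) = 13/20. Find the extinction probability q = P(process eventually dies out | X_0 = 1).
q = 20/247

The pgf is f(s) = 1/19 + 113/380·s + 13/20·s². The extinction probability q is the smallest fixed point of f in [0, 1]. Setting s = f(s):
  13/20·s² + (113/380 − 1)·s + 1/19 = 0
  13/20·s² − (1/19 + 13/20)·s + 1/19 = 0
which factors as (s − 1)·(13/20·s − 1/19) = 0, giving roots s = 1 and s = (1/19)/(13/20) = 20/247.
Mean offspring μ = 113/380 + 2·13/20 = 607/380 > 1 (supercritical), so q < 1. The extinction probability is the smaller root: q = (1/19)/(13/20) = 20/247.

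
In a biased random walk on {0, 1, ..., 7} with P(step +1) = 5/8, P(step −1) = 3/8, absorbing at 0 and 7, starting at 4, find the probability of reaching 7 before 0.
P(hit 7 before 0) = (1 − (3/5)^4) / (1 − (3/5)^7) = 34000/37969

Let u_k denote P(reach 7 before 0 | start at k). Boundary: u_0 = 0, u_7 = 1. Recurrence: u_k = 5/8·u_{k+1} + 3/8·u_{k-1} for 1 ≤ k ≤ 6. Try u_k = A + B·r^k with r = q/p = (3/8)/(5/8) = 3/5. Substitution satisfies the recurrence; boundary conditions give:
  u_k = (1 − r^k) / (1 − r^N) = (1 − (3/5)^4) / (1 − (3/5)^7) = 34000/37969.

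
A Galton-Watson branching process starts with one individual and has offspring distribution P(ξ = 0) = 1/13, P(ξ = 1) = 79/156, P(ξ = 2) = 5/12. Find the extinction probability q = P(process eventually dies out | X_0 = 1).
q = 12/65

The pgf is f(s) = 1/13 + 79/156·s + 5/12·s². The extinction probability q is the smallest fixed point of f in [0, 1]. Setting s = f(s):
  5/12·s² + (79/156 − 1)·s + 1/13 = 0
  5/12·s² − (1/13 + 5/12)·s + 1/13 = 0
which factors as (s − 1)·(5/12·s − 1/13) = 0, giving roots s = 1 and s = (1/13)/(5/12) = 12/65.
Mean offspring μ = 79/156 + 2·5/12 = 209/156 > 1 (supercritical), so q < 1. The extinction probability is the smaller root: q = (1/13)/(5/12) = 12/65.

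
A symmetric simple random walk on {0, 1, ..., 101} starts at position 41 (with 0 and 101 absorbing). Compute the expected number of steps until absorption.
E[τ | X_0 = 41] = 2460

Let v_k = E[τ | X_0 = k]. Boundary: v_0 = v_101 = 0. Recurrence: v_k = 1 + (v_{k-1} + v_{k+1})/2 for 1 ≤ k ≤ 100. The particular solution to v_k − (v_{k-1} + v_{k+1})/2 = 1 is v_k = −k^2. Adding homogeneous solution A + B k and matching boundaries gives v_k = k (101 − k). Substituting k = 41: v_41 = 41 · 60 = 2460.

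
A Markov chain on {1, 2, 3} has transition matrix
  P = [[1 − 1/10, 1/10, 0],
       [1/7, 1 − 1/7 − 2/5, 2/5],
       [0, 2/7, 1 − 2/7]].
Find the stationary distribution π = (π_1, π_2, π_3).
π = (25/67, 35/134, 49/134)

This is a birth-death chain on three states, which satisfies detailed balance: π_1 · P_{12} = π_2 · P_{21} and π_2 · P_{23} = π_3 · P_{32}.
From π_1 · 1/10 = π_2 · 1/7: π_2/π_1 = (1/10)/(1/7) = 7/10.
From π_2 · 2/5 = π_3 · 2/7: π_3/π_2 = (2/5)/(2/7) = 7/5.
Take π_1 proportional to 1; then unnormalized π = (1, 7/10, 49/50). Normalize by dividing by the sum 67/25:
  π = (25/67, 35/134, 49/134).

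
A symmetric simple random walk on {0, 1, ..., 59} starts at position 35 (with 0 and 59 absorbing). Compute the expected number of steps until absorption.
E[τ | X_0 = 35] = 840

Let v_k = E[τ | X_0 = k]. Boundary: v_0 = v_59 = 0. Recurrence: v_k = 1 + (v_{k-1} + v_{k+1})/2 for 1 ≤ k ≤ 58. The particular solution to v_k − (v_{k-1} + v_{k+1})/2 = 1 is v_k = −k^2. Adding homogeneous solution A + B k and matching boundaries gives v_k = k (59 − k). Substituting k = 35: v_35 = 35 · 24 = 840.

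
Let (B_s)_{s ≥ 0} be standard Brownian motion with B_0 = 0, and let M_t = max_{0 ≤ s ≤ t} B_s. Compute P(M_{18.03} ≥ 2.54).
P(M_{18.03} ≥ 2.54) = 2·P(B_{18.03} ≥ 2.54) = 2(1 − Φ(2.54/√18.03)) ≈ 0.5497

By the reflection principle for Brownian motion, P(M_t ≥ a) = 2 · P(B_t ≥ a) for a ≥ 0. Since B_t ~ N(0, t), P(B_t ≥ 2.54) = 1 − Φ(2.54/√t) = 1 − Φ(2.54/√18.03) = 1 − Φ(0.5982). So
  P(M_{18.03} ≥ 2.54) = 2(1 − Φ(0.5982)) ≈ 0.5497.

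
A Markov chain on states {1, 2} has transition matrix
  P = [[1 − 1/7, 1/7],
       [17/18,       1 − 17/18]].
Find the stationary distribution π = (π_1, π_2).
π_1 = 119/137, π_2 = 18/137

Solve πP = π with π_1 + π_2 = 1. From πP = π: π_1 · (1 − 1/7) + π_2 · 17/18 = π_1 ⇒ π_2 · 17/18 = π_1 · 1/7 ⇒ π_2/π_1 = (1/7)/(17/18) = 18/119. Together with π_1 + π_2 = 1:
  π_1 = (17/18)/(1/7 + 17/18) = (17/18)/(137/126) = 119/137,
  π_2 = (1/7)/(1/7 + 17/18) = (1/7)/(137/126) = 18/137.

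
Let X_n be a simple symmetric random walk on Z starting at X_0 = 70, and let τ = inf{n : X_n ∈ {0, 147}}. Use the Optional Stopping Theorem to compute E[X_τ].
E[X_τ] = 70

X_n is a martingale and τ is a bounded-mean stopping time (indeed τ is finite a.s. with bounded expectation since the walk is in a bounded region). By the OST, E[X_τ] = E[X_0] = 70. Equivalently: E[X_τ] = 147 · P(hit 147 first) + 0 · P(hit 0 first) = 147 · (70/147) = 70.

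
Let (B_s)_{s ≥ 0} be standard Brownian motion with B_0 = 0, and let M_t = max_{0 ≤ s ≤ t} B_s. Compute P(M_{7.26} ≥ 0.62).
P(M_{7.26} ≥ 0.62) = 2·P(B_{7.26} ≥ 0.62) = 2(1 − Φ(0.62/√7.26)) ≈ 0.8180

By the reflection principle for Brownian motion, P(M_t ≥ a) = 2 · P(B_t ≥ a) for a ≥ 0. Since B_t ~ N(0, t), P(B_t ≥ 0.62) = 1 − Φ(0.62/√t) = 1 − Φ(0.62/√7.26) = 1 − Φ(0.2301). So
  P(M_{7.26} ≥ 0.62) = 2(1 − Φ(0.2301)) ≈ 0.8180.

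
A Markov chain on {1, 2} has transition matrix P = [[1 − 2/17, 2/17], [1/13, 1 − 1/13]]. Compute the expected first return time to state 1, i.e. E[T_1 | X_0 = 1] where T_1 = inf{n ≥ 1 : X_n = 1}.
E[T_1 | X_0 = 1] = 1/π_1 = 43/17

For an irreducible recurrent Markov chain with stationary distribution π, E[T_i | X_0 = i] = 1/π_i (Kac's formula). Here π_1 = (1/13)/(2/17 + 1/13) = (1/13)/(43/221) = 17/43, so E[T_1 | X_0 = 1] = 1/π_1 = (2/17 + 1/13)/(1/13) = (43/221)/(1/13) = 43/17.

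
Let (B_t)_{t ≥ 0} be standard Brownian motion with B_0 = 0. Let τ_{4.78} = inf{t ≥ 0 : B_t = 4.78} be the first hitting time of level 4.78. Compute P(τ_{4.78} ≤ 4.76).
P(τ_{4.78} ≤ 4.76) = 2(1 − Φ(4.78/√4.76)) = 2(1 − Φ(2.1909)) ≈ 0.0285

By the reflection principle for standard BM, P(τ_b ≤ t) = 2 · P(B_t ≥ b). Since B_t ~ N(0, t), P(B_t ≥ 4.78) = 1 − Φ(4.78/√t) = 1 − Φ(4.78/√4.76) = 1 − Φ(2.1909) ≈ 0.01423. Doubling: P(τ_{4.78} ≤ 4.76) ≈ 2 · 0.01423 = 0.02846 ≈ 0.0285.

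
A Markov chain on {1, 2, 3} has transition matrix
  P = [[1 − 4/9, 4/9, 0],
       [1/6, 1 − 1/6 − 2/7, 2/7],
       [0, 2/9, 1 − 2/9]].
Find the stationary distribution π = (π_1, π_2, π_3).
π = (21/149, 56/149, 72/149)

This is a birth-death chain on three states, which satisfies detailed balance: π_1 · P_{12} = π_2 · P_{21} and π_2 · P_{23} = π_3 · P_{32}.
From π_1 · 4/9 = π_2 · 1/6: π_2/π_1 = (4/9)/(1/6) = 8/3.
From π_2 · 2/7 = π_3 · 2/9: π_3/π_2 = (2/7)/(2/9) = 9/7.
Take π_1 proportional to 1; then unnormalized π = (1, 8/3, 24/7). Normalize by dividing by the sum 149/21:
  π = (21/149, 56/149, 72/149).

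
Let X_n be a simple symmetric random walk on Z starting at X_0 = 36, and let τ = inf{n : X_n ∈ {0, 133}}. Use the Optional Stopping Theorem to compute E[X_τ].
E[X_τ] = 36

X_n is a martingale and τ is a bounded-mean stopping time (indeed τ is finite a.s. with bounded expectation since the walk is in a bounded region). By the OST, E[X_τ] = E[X_0] = 36. Equivalently: E[X_τ] = 133 · P(hit 133 first) + 0 · P(hit 0 first) = 133 · (36/133) = 36.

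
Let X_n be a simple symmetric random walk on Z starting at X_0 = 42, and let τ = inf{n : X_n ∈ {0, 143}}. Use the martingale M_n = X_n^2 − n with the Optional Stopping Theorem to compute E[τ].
E[τ] = 4242

M_n = X_n^2 − n is a martingale (since E[X_{n+1}^2 | F_n] = X_n^2 + 1). By OST (τ has finite mean in a bounded region), E[M_τ] = E[M_0] = X_0^2 − 0 = 42^2 = 1764. Also E[M_τ] = E[X_τ^2] − E[τ]. The walk exits at 0 or 143, with P(hit 143 first) = 42/143, so E[X_τ^2] = 143^2 · 42/143 + 0 = 6006. Thus E[τ] = E[X_τ^2] − E[M_τ] = 6006 − 1764 = 4242 = 42(143 − 42) = 4242.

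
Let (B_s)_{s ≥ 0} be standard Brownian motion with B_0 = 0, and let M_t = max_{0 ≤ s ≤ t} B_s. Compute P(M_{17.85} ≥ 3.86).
P(M_{17.85} ≥ 3.86) = 2·P(B_{17.85} ≥ 3.86) = 2(1 − Φ(3.86/√17.85)) ≈ 0.3609

By the reflection principle for Brownian motion, P(M_t ≥ a) = 2 · P(B_t ≥ a) for a ≥ 0. Since B_t ~ N(0, t), P(B_t ≥ 3.86) = 1 − Φ(3.86/√t) = 1 − Φ(3.86/√17.85) = 1 − Φ(0.9136). So
  P(M_{17.85} ≥ 3.86) = 2(1 − Φ(0.9136)) ≈ 0.3609.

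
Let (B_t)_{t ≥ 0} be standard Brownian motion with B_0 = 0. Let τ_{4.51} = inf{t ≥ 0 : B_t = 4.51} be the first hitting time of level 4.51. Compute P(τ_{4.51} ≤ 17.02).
P(τ_{4.51} ≤ 17.02) = 2(1 − Φ(4.51/√17.02)) = 2(1 − Φ(1.0932)) ≈ 0.2743

By the reflection principle for standard BM, P(τ_b ≤ t) = 2 · P(B_t ≥ b). Since B_t ~ N(0, t), P(B_t ≥ 4.51) = 1 − Φ(4.51/√t) = 1 − Φ(4.51/√17.02) = 1 − Φ(1.0932) ≈ 0.13715. Doubling: P(τ_{4.51} ≤ 17.02) ≈ 2 · 0.13715 = 0.27430 ≈ 0.2743.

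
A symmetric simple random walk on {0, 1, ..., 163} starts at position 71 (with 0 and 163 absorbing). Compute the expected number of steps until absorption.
E[τ | X_0 = 71] = 6532

Let v_k = E[τ | X_0 = k]. Boundary: v_0 = v_163 = 0. Recurrence: v_k = 1 + (v_{k-1} + v_{k+1})/2 for 1 ≤ k ≤ 162. The particular solution to v_k − (v_{k-1} + v_{k+1})/2 = 1 is v_k = −k^2. Adding homogeneous solution A + B k and matching boundaries gives v_k = k (163 − k). Substituting k = 71: v_71 = 71 · 92 = 6532.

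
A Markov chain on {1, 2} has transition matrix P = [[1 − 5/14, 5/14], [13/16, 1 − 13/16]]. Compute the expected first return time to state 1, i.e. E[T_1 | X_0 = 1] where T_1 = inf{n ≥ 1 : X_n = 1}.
E[T_1 | X_0 = 1] = 1/π_1 = 131/91

For an irreducible recurrent Markov chain with stationary distribution π, E[T_i | X_0 = i] = 1/π_i (Kac's formula). Here π_1 = (13/16)/(5/14 + 13/16) = (13/16)/(131/112) = 91/131, so E[T_1 | X_0 = 1] = 1/π_1 = (5/14 + 13/16)/(13/16) = (131/112)/(13/16) = 131/91.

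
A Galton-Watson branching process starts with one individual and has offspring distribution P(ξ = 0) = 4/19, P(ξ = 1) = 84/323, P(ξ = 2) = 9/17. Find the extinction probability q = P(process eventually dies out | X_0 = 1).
q = 68/171

The pgf is f(s) = 4/19 + 84/323·s + 9/17·s². The extinction probability q is the smallest fixed point of f in [0, 1]. Setting s = f(s):
  9/17·s² + (84/323 − 1)·s + 4/19 = 0
  9/17·s² − (4/19 + 9/17)·s + 4/19 = 0
which factors as (s − 1)·(9/17·s − 4/19) = 0, giving roots s = 1 and s = (4/19)/(9/17) = 68/171.
Mean offspring μ = 84/323 + 2·9/17 = 426/323 > 1 (supercritical), so q < 1. The extinction probability is the smaller root: q = (4/19)/(9/17) = 68/171.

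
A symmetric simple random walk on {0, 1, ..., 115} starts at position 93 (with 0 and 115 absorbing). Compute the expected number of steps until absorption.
E[τ | X_0 = 93] = 2046

Let v_k = E[τ | X_0 = k]. Boundary: v_0 = v_115 = 0. Recurrence: v_k = 1 + (v_{k-1} + v_{k+1})/2 for 1 ≤ k ≤ 114. The particular solution to v_k − (v_{k-1} + v_{k+1})/2 = 1 is v_k = −k^2. Adding homogeneous solution A + B k and matching boundaries gives v_k = k (115 − k). Substituting k = 93: v_93 = 93 · 22 = 2046.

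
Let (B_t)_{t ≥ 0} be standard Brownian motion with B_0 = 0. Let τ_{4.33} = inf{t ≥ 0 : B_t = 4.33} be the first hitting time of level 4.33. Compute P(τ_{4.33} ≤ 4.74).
P(τ_{4.33} ≤ 4.74) = 2(1 − Φ(4.33/√4.74)) = 2(1 − Φ(1.9888)) ≈ 0.0467

By the reflection principle for standard BM, P(τ_b ≤ t) = 2 · P(B_t ≥ b). Since B_t ~ N(0, t), P(B_t ≥ 4.33) = 1 − Φ(4.33/√t) = 1 − Φ(4.33/√4.74) = 1 − Φ(1.9888) ≈ 0.02336. Doubling: P(τ_{4.33} ≤ 4.74) ≈ 2 · 0.02336 = 0.04672 ≈ 0.0467.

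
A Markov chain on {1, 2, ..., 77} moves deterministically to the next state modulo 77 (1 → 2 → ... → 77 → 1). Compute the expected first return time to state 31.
E[T_31 | X_0 = 31] = 77

The chain cycles deterministically, so starting at state 31 it returns in exactly 77 steps. Equivalently, the stationary distribution is uniform π_j = 1/77 for every state j, so by Kac's formula E[T_31] = 1/π_31 = 77.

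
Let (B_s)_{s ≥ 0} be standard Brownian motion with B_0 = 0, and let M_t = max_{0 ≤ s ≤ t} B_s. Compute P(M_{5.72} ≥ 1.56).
P(M_{5.72} ≥ 1.56) = 2·P(B_{5.72} ≥ 1.56) = 2(1 − Φ(1.56/√5.72)) ≈ 0.5142

By the reflection principle for Brownian motion, P(M_t ≥ a) = 2 · P(B_t ≥ a) for a ≥ 0. Since B_t ~ N(0, t), P(B_t ≥ 1.56) = 1 − Φ(1.56/√t) = 1 − Φ(1.56/√5.72) = 1 − Φ(0.6523). So
  P(M_{5.72} ≥ 1.56) = 2(1 − Φ(0.6523)) ≈ 0.5142.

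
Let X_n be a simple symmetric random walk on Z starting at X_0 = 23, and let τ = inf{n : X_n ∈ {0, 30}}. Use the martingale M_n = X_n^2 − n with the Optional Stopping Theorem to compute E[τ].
E[τ] = 161

M_n = X_n^2 − n is a martingale (since E[X_{n+1}^2 | F_n] = X_n^2 + 1). By OST (τ has finite mean in a bounded region), E[M_τ] = E[M_0] = X_0^2 − 0 = 23^2 = 529. Also E[M_τ] = E[X_τ^2] − E[τ]. The walk exits at 0 or 30, with P(hit 30 first) = 23/30, so E[X_τ^2] = 30^2 · 23/30 + 0 = 690. Thus E[τ] = E[X_τ^2] − E[M_τ] = 690 − 529 = 161 = 23(30 − 23) = 161.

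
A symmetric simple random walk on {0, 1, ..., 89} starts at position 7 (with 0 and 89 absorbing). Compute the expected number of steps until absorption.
E[τ | X_0 = 7] = 574

Let v_k = E[τ | X_0 = k]. Boundary: v_0 = v_89 = 0. Recurrence: v_k = 1 + (v_{k-1} + v_{k+1})/2 for 1 ≤ k ≤ 88. The particular solution to v_k − (v_{k-1} + v_{k+1})/2 = 1 is v_k = −k^2. Adding homogeneous solution A + B k and matching boundaries gives v_k = k (89 − k). Substituting k = 7: v_7 = 7 · 82 = 574.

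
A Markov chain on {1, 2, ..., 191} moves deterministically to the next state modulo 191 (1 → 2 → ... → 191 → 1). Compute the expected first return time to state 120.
E[T_120 | X_0 = 120] = 191

The chain cycles deterministically, so starting at state 120 it returns in exactly 191 steps. Equivalently, the stationary distribution is uniform π_j = 1/191 for every state j, so by Kac's formula E[T_120] = 1/π_120 = 191.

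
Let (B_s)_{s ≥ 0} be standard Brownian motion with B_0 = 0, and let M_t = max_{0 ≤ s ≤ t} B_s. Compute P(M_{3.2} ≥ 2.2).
P(M_{3.2} ≥ 2.2) = 2·P(B_{3.2} ≥ 2.2) = 2(1 − Φ(2.2/√3.2)) ≈ 0.2188

By the reflection principle for Brownian motion, P(M_t ≥ a) = 2 · P(B_t ≥ a) for a ≥ 0. Since B_t ~ N(0, t), P(B_t ≥ 2.2) = 1 − Φ(2.2/√t) = 1 − Φ(2.2/√3.2) = 1 − Φ(1.2298). So
  P(M_{3.2} ≥ 2.2) = 2(1 − Φ(1.2298)) ≈ 0.2188.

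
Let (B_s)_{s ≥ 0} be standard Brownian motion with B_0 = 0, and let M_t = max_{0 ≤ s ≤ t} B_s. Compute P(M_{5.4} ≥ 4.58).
P(M_{5.4} ≥ 4.58) = 2·P(B_{5.4} ≥ 4.58) = 2(1 − Φ(4.58/√5.4)) ≈ 0.0487

By the reflection principle for Brownian motion, P(M_t ≥ a) = 2 · P(B_t ≥ a) for a ≥ 0. Since B_t ~ N(0, t), P(B_t ≥ 4.58) = 1 − Φ(4.58/√t) = 1 − Φ(4.58/√5.4) = 1 − Φ(1.9709). So
  P(M_{5.4} ≥ 4.58) = 2(1 − Φ(1.9709)) ≈ 0.0487.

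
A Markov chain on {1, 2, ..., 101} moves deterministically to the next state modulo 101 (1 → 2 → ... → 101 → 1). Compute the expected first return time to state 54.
E[T_54 | X_0 = 54] = 101

The chain cycles deterministically, so starting at state 54 it returns in exactly 101 steps. Equivalently, the stationary distribution is uniform π_j = 1/101 for every state j, so by Kac's formula E[T_54] = 1/π_54 = 101.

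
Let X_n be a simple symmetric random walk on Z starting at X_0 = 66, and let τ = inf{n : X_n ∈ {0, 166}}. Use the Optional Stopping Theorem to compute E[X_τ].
E[X_τ] = 66

X_n is a martingale and τ is a bounded-mean stopping time (indeed τ is finite a.s. with bounded expectation since the walk is in a bounded region). By the OST, E[X_τ] = E[X_0] = 66. Equivalently: E[X_τ] = 166 · P(hit 166 first) + 0 · P(hit 0 first) = 166 · (66/166) = 66.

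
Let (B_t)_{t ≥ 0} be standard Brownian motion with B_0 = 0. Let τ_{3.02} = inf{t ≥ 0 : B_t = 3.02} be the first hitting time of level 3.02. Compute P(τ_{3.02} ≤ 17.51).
P(τ_{3.02} ≤ 17.51) = 2(1 − Φ(3.02/√17.51)) = 2(1 − Φ(0.7217)) ≈ 0.4705

By the reflection principle for standard BM, P(τ_b ≤ t) = 2 · P(B_t ≥ b). Since B_t ~ N(0, t), P(B_t ≥ 3.02) = 1 − Φ(3.02/√t) = 1 − Φ(3.02/√17.51) = 1 − Φ(0.7217) ≈ 0.23524. Doubling: P(τ_{3.02} ≤ 17.51) ≈ 2 · 0.23524 = 0.47048 ≈ 0.4705.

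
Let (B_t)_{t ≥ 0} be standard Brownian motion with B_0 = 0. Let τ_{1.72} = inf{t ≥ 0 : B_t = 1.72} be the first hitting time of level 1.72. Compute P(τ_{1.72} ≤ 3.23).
P(τ_{1.72} ≤ 3.23) = 2(1 − Φ(1.72/√3.23)) = 2(1 − Φ(0.9570)) ≈ 0.3386

By the reflection principle for standard BM, P(τ_b ≤ t) = 2 · P(B_t ≥ b). Since B_t ~ N(0, t), P(B_t ≥ 1.72) = 1 − Φ(1.72/√t) = 1 − Φ(1.72/√3.23) = 1 − Φ(0.9570) ≈ 0.16928. Doubling: P(τ_{1.72} ≤ 3.23) ≈ 2 · 0.16928 = 0.33856 ≈ 0.3386.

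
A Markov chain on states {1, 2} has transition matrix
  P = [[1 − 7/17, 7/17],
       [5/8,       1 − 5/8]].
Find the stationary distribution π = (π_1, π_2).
π_1 = 85/141, π_2 = 56/141

Solve πP = π with π_1 + π_2 = 1. From πP = π: π_1 · (1 − 7/17) + π_2 · 5/8 = π_1 ⇒ π_2 · 5/8 = π_1 · 7/17 ⇒ π_2/π_1 = (7/17)/(5/8) = 56/85. Together with π_1 + π_2 = 1:
  π_1 = (5/8)/(7/17 + 5/8) = (5/8)/(141/136) = 85/141,
  π_2 = (7/17)/(7/17 + 5/8) = (7/17)/(141/136) = 56/141.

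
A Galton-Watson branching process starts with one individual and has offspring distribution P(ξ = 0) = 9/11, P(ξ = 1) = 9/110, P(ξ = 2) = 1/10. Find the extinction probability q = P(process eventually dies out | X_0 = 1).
q = 1

Mean offspring μ = 0·9/11 + 1·9/110 + 2·1/10 = 31/110 ≤ 1. For μ ≤ 1 with offspring not concentrated at 1, the Galton-Watson process goes extinct almost surely, so q = 1.
(Algebraic check: The pgf is f(s) = 9/11 + 9/110·s + 1/10·s². The extinction probability q is the smallest fixed point of f in [0, 1]. Setting s = f(s):
  1/10·s² + (9/110 − 1)·s + 9/11 = 0
  1/10·s² − (9/11 + 1/10)·s + 9/11 = 0
which factors as (s − 1)·(1/10·s − 9/11) = 0, giving roots s = 1 and s = (9/11)/(1/10) = 90/11. Since 90/11 ≥ 1, the smallest root in [0, 1] is s = 1.)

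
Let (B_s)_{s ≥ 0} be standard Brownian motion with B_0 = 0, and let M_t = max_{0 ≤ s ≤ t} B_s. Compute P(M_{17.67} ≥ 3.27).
P(M_{17.67} ≥ 3.27) = 2·P(B_{17.67} ≥ 3.27) = 2(1 − Φ(3.27/√17.67)) ≈ 0.4366

By the reflection principle for Brownian motion, P(M_t ≥ a) = 2 · P(B_t ≥ a) for a ≥ 0. Since B_t ~ N(0, t), P(B_t ≥ 3.27) = 1 − Φ(3.27/√t) = 1 − Φ(3.27/√17.67) = 1 − Φ(0.7779). So
  P(M_{17.67} ≥ 3.27) = 2(1 − Φ(0.7779)) ≈ 0.4366.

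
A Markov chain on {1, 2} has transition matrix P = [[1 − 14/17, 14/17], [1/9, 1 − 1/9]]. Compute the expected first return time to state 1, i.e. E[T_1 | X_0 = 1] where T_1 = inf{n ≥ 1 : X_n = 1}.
E[T_1 | X_0 = 1] = 1/π_1 = 143/17

For an irreducible recurrent Markov chain with stationary distribution π, E[T_i | X_0 = i] = 1/π_i (Kac's formula). Here π_1 = (1/9)/(14/17 + 1/9) = (1/9)/(143/153) = 17/143, so E[T_1 | X_0 = 1] = 1/π_1 = (14/17 + 1/9)/(1/9) = (143/153)/(1/9) = 143/17.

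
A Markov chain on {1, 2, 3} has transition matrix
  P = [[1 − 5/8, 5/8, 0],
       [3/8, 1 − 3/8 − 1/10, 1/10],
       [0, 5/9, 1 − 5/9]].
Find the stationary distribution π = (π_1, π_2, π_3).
π = (30/89, 50/89, 9/89)

This is a birth-death chain on three states, which satisfies detailed balance: π_1 · P_{12} = π_2 · P_{21} and π_2 · P_{23} = π_3 · P_{32}.
From π_1 · 5/8 = π_2 · 3/8: π_2/π_1 = (5/8)/(3/8) = 5/3.
From π_2 · 1/10 = π_3 · 5/9: π_3/π_2 = (1/10)/(5/9) = 9/50.
Take π_1 proportional to 1; then unnormalized π = (1, 5/3, 3/10). Normalize by dividing by the sum 89/30:
  π = (30/89, 50/89, 9/89).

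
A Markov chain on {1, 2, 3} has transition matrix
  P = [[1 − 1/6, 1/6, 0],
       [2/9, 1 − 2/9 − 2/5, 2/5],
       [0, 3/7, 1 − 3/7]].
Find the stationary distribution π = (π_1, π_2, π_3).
π = (20/49, 15/49, 2/7)

This is a birth-death chain on three states, which satisfies detailed balance: π_1 · P_{12} = π_2 · P_{21} and π_2 · P_{23} = π_3 · P_{32}.
From π_1 · 1/6 = π_2 · 2/9: π_2/π_1 = (1/6)/(2/9) = 3/4.
From π_2 · 2/5 = π_3 · 3/7: π_3/π_2 = (2/5)/(3/7) = 14/15.
Take π_1 proportional to 1; then unnormalized π = (1, 3/4, 7/10). Normalize by dividing by the sum 49/20:
  π = (20/49, 15/49, 2/7).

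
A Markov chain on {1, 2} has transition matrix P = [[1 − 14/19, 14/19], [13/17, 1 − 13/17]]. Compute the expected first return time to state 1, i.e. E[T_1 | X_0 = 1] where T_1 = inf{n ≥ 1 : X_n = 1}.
E[T_1 | X_0 = 1] = 1/π_1 = 485/247

For an irreducible recurrent Markov chain with stationary distribution π, E[T_i | X_0 = i] = 1/π_i (Kac's formula). Here π_1 = (13/17)/(14/19 + 13/17) = (13/17)/(485/323) = 247/485, so E[T_1 | X_0 = 1] = 1/π_1 = (14/19 + 13/17)/(13/17) = (485/323)/(13/17) = 485/247.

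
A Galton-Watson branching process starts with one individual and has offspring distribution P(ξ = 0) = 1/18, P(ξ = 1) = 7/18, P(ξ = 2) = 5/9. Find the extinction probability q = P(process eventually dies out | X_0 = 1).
q = 1/10

The pgf is f(s) = 1/18 + 7/18·s + 5/9·s². The extinction probability q is the smallest fixed point of f in [0, 1]. Setting s = f(s):
  5/9·s² + (7/18 − 1)·s + 1/18 = 0
  5/9·s² − (1/18 + 5/9)·s + 1/18 = 0
which factors as (s − 1)·(5/9·s − 1/18) = 0, giving roots s = 1 and s = (1/18)/(5/9) = 1/10.
Mean offspring μ = 7/18 + 2·5/9 = 3/2 > 1 (supercritical), so q < 1. The extinction probability is the smaller root: q = (1/18)/(5/9) = 1/10.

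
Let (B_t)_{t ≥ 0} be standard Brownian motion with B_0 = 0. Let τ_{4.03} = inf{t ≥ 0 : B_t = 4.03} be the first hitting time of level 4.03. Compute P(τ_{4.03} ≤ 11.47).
P(τ_{4.03} ≤ 11.47) = 2(1 − Φ(4.03/√11.47)) = 2(1 − Φ(1.1899)) ≈ 0.2341

By the reflection principle for standard BM, P(τ_b ≤ t) = 2 · P(B_t ≥ b). Since B_t ~ N(0, t), P(B_t ≥ 4.03) = 1 − Φ(4.03/√t) = 1 − Φ(4.03/√11.47) = 1 − Φ(1.1899) ≈ 0.11704. Doubling: P(τ_{4.03} ≤ 11.47) ≈ 2 · 0.11704 = 0.23408 ≈ 0.2341.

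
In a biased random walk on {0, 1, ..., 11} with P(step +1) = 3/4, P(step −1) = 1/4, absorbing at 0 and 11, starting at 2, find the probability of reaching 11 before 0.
P(hit 11 before 0) = (1 − (1/3)^2) / (1 − (1/3)^11) = 78732/88573

Let u_k denote P(reach 11 before 0 | start at k). Boundary: u_0 = 0, u_11 = 1. Recurrence: u_k = 3/4·u_{k+1} + 1/4·u_{k-1} for 1 ≤ k ≤ 10. Try u_k = A + B·r^k with r = q/p = (1/4)/(3/4) = 1/3. Substitution satisfies the recurrence; boundary conditions give:
  u_k = (1 − r^k) / (1 − r^N) = (1 − (1/3)^2) / (1 − (1/3)^11) = 78732/88573.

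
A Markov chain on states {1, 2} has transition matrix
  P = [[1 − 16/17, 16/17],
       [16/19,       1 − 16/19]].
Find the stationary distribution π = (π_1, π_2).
π_1 = 17/36, π_2 = 19/36

Solve πP = π with π_1 + π_2 = 1. From πP = π: π_1 · (1 − 16/17) + π_2 · 16/19 = π_1 ⇒ π_2 · 16/19 = π_1 · 16/17 ⇒ π_2/π_1 = (16/17)/(16/19) = 19/17. Together with π_1 + π_2 = 1:
  π_1 = (16/19)/(16/17 + 16/19) = (16/19)/(576/323) = 17/36,
  π_2 = (16/17)/(16/17 + 16/19) = (16/17)/(576/323) = 19/36.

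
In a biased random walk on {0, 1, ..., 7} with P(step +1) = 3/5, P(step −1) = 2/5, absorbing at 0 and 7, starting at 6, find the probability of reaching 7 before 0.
P(hit 7 before 0) = (1 − (2/3)^6) / (1 − (2/3)^7) = 1995/2059

Let u_k denote P(reach 7 before 0 | start at k). Boundary: u_0 = 0, u_7 = 1. Recurrence: u_k = 3/5·u_{k+1} + 2/5·u_{k-1} for 1 ≤ k ≤ 6. Try u_k = A + B·r^k with r = q/p = (2/5)/(3/5) = 2/3. Substitution satisfies the recurrence; boundary conditions give:
  u_k = (1 − r^k) / (1 − r^N) = (1 − (2/3)^6) / (1 − (2/3)^7) = 1995/2059.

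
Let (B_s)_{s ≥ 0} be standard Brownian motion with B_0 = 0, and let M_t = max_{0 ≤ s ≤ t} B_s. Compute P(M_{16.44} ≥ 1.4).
P(M_{16.44} ≥ 1.4) = 2·P(B_{16.44} ≥ 1.4) = 2(1 − Φ(1.4/√16.44)) ≈ 0.7299

By the reflection principle for Brownian motion, P(M_t ≥ a) = 2 · P(B_t ≥ a) for a ≥ 0. Since B_t ~ N(0, t), P(B_t ≥ 1.4) = 1 − Φ(1.4/√t) = 1 − Φ(1.4/√16.44) = 1 − Φ(0.3453). So
  P(M_{16.44} ≥ 1.4) = 2(1 − Φ(0.3453)) ≈ 0.7299.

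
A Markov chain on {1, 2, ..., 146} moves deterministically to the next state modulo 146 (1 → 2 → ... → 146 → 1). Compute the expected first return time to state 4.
E[T_4 | X_0 = 4] = 146

The chain cycles deterministically, so starting at state 4 it returns in exactly 146 steps. Equivalently, the stationary distribution is uniform π_j = 1/146 for every state j, so by Kac's formula E[T_4] = 1/π_4 = 146.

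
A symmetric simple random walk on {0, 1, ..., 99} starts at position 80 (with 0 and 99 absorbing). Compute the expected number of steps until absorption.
E[τ | X_0 = 80] = 1520

Let v_k = E[τ | X_0 = k]. Boundary: v_0 = v_99 = 0. Recurrence: v_k = 1 + (v_{k-1} + v_{k+1})/2 for 1 ≤ k ≤ 98. The particular solution to v_k − (v_{k-1} + v_{k+1})/2 = 1 is v_k = −k^2. Adding homogeneous solution A + B k and matching boundaries gives v_k = k (99 − k). Substituting k = 80: v_80 = 80 · 19 = 1520.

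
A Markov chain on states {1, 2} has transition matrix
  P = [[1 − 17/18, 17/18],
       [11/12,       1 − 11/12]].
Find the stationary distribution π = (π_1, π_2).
π_1 = 33/67, π_2 = 34/67

Solve πP = π with π_1 + π_2 = 1. From πP = π: π_1 · (1 − 17/18) + π_2 · 11/12 = π_1 ⇒ π_2 · 11/12 = π_1 · 17/18 ⇒ π_2/π_1 = (17/18)/(11/12) = 34/33. Together with π_1 + π_2 = 1:
  π_1 = (11/12)/(17/18 + 11/12) = (11/12)/(67/36) = 33/67,
  π_2 = (17/18)/(17/18 + 11/12) = (17/18)/(67/36) = 34/67.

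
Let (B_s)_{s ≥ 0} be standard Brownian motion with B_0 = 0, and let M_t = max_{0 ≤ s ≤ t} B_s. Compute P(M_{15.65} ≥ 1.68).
P(M_{15.65} ≥ 1.68) = 2·P(B_{15.65} ≥ 1.68) = 2(1 − Φ(1.68/√15.65)) ≈ 0.6711

By the reflection principle for Brownian motion, P(M_t ≥ a) = 2 · P(B_t ≥ a) for a ≥ 0. Since B_t ~ N(0, t), P(B_t ≥ 1.68) = 1 − Φ(1.68/√t) = 1 − Φ(1.68/√15.65) = 1 − Φ(0.4247). So
  P(M_{15.65} ≥ 1.68) = 2(1 − Φ(0.4247)) ≈ 0.6711.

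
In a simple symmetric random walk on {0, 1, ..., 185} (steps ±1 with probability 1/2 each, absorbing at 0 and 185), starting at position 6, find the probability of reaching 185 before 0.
P(hit 185 before 0) = 6/185

Let u_k = P(hit 185 before 0 | start at k). Then u_0 = 0, u_185 = 1, and u_k = u_{k-1}/2 + u_{k+1}/2 for 1 ≤ k ≤ 184. This harmonic recurrence is solved by u_k = k/185, giving u_6 = 6/185.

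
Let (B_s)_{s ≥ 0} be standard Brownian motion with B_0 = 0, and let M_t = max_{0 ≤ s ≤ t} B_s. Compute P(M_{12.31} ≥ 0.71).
P(M_{12.31} ≥ 0.71) = 2·P(B_{12.31} ≥ 0.71) = 2(1 − Φ(0.71/√12.31)) ≈ 0.8396

By the reflection principle for Brownian motion, P(M_t ≥ a) = 2 · P(B_t ≥ a) for a ≥ 0. Since B_t ~ N(0, t), P(B_t ≥ 0.71) = 1 − Φ(0.71/√t) = 1 − Φ(0.71/√12.31) = 1 − Φ(0.2024). So
  P(M_{12.31} ≥ 0.71) = 2(1 − Φ(0.2024)) ≈ 0.8396.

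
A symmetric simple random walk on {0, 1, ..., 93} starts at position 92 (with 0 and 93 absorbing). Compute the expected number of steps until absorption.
E[τ | X_0 = 92] = 92

Let v_k = E[τ | X_0 = k]. Boundary: v_0 = v_93 = 0. Recurrence: v_k = 1 + (v_{k-1} + v_{k+1})/2 for 1 ≤ k ≤ 92. The particular solution to v_k − (v_{k-1} + v_{k+1})/2 = 1 is v_k = −k^2. Adding homogeneous solution A + B k and matching boundaries gives v_k = k (93 − k). Substituting k = 92: v_92 = 92 · 1 = 92.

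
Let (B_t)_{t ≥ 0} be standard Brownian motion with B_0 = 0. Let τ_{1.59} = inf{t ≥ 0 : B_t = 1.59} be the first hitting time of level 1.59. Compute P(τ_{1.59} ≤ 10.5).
P(τ_{1.59} ≤ 10.5) = 2(1 − Φ(1.59/√10.5)) = 2(1 − Φ(0.4907)) ≈ 0.6236

By the reflection principle for standard BM, P(τ_b ≤ t) = 2 · P(B_t ≥ b). Since B_t ~ N(0, t), P(B_t ≥ 1.59) = 1 − Φ(1.59/√t) = 1 − Φ(1.59/√10.5) = 1 − Φ(0.4907) ≈ 0.31182. Doubling: P(τ_{1.59} ≤ 10.5) ≈ 2 · 0.31182 = 0.62364 ≈ 0.6236.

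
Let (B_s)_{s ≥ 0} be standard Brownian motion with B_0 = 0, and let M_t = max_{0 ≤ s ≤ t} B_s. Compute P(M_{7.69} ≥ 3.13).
P(M_{7.69} ≥ 3.13) = 2·P(B_{7.69} ≥ 3.13) = 2(1 − Φ(3.13/√7.69)) ≈ 0.2590

By the reflection principle for Brownian motion, P(M_t ≥ a) = 2 · P(B_t ≥ a) for a ≥ 0. Since B_t ~ N(0, t), P(B_t ≥ 3.13) = 1 − Φ(3.13/√t) = 1 − Φ(3.13/√7.69) = 1 − Φ(1.1287). So
  P(M_{7.69} ≥ 3.13) = 2(1 − Φ(1.1287)) ≈ 0.2590.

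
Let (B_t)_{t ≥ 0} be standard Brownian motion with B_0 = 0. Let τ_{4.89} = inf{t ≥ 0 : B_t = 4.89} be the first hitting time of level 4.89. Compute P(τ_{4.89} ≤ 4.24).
P(τ_{4.89} ≤ 4.24) = 2(1 − Φ(4.89/√4.24)) = 2(1 − Φ(2.3748)) ≈ 0.0176

By the reflection principle for standard BM, P(τ_b ≤ t) = 2 · P(B_t ≥ b). Since B_t ~ N(0, t), P(B_t ≥ 4.89) = 1 − Φ(4.89/√t) = 1 − Φ(4.89/√4.24) = 1 − Φ(2.3748) ≈ 0.00878. Doubling: P(τ_{4.89} ≤ 4.24) ≈ 2 · 0.00878 = 0.01756 ≈ 0.0176.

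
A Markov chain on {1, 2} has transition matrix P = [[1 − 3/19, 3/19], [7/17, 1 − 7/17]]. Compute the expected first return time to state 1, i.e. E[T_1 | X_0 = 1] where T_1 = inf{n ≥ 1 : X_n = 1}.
E[T_1 | X_0 = 1] = 1/π_1 = 184/133

For an irreducible recurrent Markov chain with stationary distribution π, E[T_i | X_0 = i] = 1/π_i (Kac's formula). Here π_1 = (7/17)/(3/19 + 7/17) = (7/17)/(184/323) = 133/184, so E[T_1 | X_0 = 1] = 1/π_1 = (3/19 + 7/17)/(7/17) = (184/323)/(7/17) = 184/133.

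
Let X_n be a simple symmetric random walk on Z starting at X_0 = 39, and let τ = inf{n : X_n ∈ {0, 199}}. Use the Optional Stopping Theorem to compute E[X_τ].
E[X_τ] = 39

X_n is a martingale and τ is a bounded-mean stopping time (indeed τ is finite a.s. with bounded expectation since the walk is in a bounded region). By the OST, E[X_τ] = E[X_0] = 39. Equivalently: E[X_τ] = 199 · P(hit 199 first) + 0 · P(hit 0 first) = 199 · (39/199) = 39.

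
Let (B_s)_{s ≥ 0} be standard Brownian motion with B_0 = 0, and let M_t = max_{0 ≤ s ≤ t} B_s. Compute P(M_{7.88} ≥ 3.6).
P(M_{7.88} ≥ 3.6) = 2·P(B_{7.88} ≥ 3.6) = 2(1 − Φ(3.6/√7.88)) ≈ 0.1997

By the reflection principle for Brownian motion, P(M_t ≥ a) = 2 · P(B_t ≥ a) for a ≥ 0. Since B_t ~ N(0, t), P(B_t ≥ 3.6) = 1 − Φ(3.6/√t) = 1 − Φ(3.6/√7.88) = 1 − Φ(1.2824). So
  P(M_{7.88} ≥ 3.6) = 2(1 − Φ(1.2824)) ≈ 0.1997.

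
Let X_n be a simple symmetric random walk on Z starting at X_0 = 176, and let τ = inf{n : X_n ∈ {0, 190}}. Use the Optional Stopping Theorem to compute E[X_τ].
E[X_τ] = 176

X_n is a martingale and τ is a bounded-mean stopping time (indeed τ is finite a.s. with bounded expectation since the walk is in a bounded region). By the OST, E[X_τ] = E[X_0] = 176. Equivalently: E[X_τ] = 190 · P(hit 190 first) + 0 · P(hit 0 first) = 190 · (176/190) = 176.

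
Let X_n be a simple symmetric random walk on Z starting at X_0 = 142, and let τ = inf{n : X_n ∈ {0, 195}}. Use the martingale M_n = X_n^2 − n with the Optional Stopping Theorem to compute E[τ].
E[τ] = 7526

M_n = X_n^2 − n is a martingale (since E[X_{n+1}^2 | F_n] = X_n^2 + 1). By OST (τ has finite mean in a bounded region), E[M_τ] = E[M_0] = X_0^2 − 0 = 142^2 = 20164. Also E[M_τ] = E[X_τ^2] − E[τ]. The walk exits at 0 or 195, with P(hit 195 first) = 142/195, so E[X_τ^2] = 195^2 · 142/195 + 0 = 27690. Thus E[τ] = E[X_τ^2] − E[M_τ] = 27690 − 20164 = 7526 = 142(195 − 142) = 7526.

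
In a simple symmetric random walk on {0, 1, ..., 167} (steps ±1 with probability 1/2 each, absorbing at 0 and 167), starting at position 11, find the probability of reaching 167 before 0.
P(hit 167 before 0) = 11/167

Let u_k = P(hit 167 before 0 | start at k). Then u_0 = 0, u_167 = 1, and u_k = u_{k-1}/2 + u_{k+1}/2 for 1 ≤ k ≤ 166. This harmonic recurrence is solved by u_k = k/167, giving u_11 = 11/167.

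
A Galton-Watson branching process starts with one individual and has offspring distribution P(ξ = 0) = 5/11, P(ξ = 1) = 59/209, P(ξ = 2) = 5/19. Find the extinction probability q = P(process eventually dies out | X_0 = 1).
q = 1

Mean offspring μ = 0·5/11 + 1·59/209 + 2·5/19 = 169/209 ≤ 1. For μ ≤ 1 with offspring not concentrated at 1, the Galton-Watson process goes extinct almost surely, so q = 1.
(Algebraic check: The pgf is f(s) = 5/11 + 59/209·s + 5/19·s². The extinction probability q is the smallest fixed point of f in [0, 1]. Setting s = f(s):
  5/19·s² + (59/209 − 1)·s + 5/11 = 0
  5/19·s² − (5/11 + 5/19)·s + 5/11 = 0
which factors as (s − 1)·(5/19·s − 5/11) = 0, giving roots s = 1 and s = (5/11)/(5/19) = 19/11. Since 19/11 ≥ 1, the smallest root in [0, 1] is s = 1.)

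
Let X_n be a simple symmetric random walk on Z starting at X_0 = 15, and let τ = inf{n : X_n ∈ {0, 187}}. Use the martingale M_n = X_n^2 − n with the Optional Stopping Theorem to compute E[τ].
E[τ] = 2580

M_n = X_n^2 − n is a martingale (since E[X_{n+1}^2 | F_n] = X_n^2 + 1). By OST (τ has finite mean in a bounded region), E[M_τ] = E[M_0] = X_0^2 − 0 = 15^2 = 225. Also E[M_τ] = E[X_τ^2] − E[τ]. The walk exits at 0 or 187, with P(hit 187 first) = 15/187, so E[X_τ^2] = 187^2 · 15/187 + 0 = 2805. Thus E[τ] = E[X_τ^2] − E[M_τ] = 2805 − 225 = 2580 = 15(187 − 15) = 2580.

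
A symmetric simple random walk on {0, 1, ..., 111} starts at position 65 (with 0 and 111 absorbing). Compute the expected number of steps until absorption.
E[τ | X_0 = 65] = 2990

Let v_k = E[τ | X_0 = k]. Boundary: v_0 = v_111 = 0. Recurrence: v_k = 1 + (v_{k-1} + v_{k+1})/2 for 1 ≤ k ≤ 110. The particular solution to v_k − (v_{k-1} + v_{k+1})/2 = 1 is v_k = −k^2. Adding homogeneous solution A + B k and matching boundaries gives v_k = k (111 − k). Substituting k = 65: v_65 = 65 · 46 = 2990.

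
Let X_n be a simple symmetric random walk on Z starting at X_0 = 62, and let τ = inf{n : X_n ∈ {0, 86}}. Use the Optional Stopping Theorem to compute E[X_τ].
E[X_τ] = 62

X_n is a martingale and τ is a bounded-mean stopping time (indeed τ is finite a.s. with bounded expectation since the walk is in a bounded region). By the OST, E[X_τ] = E[X_0] = 62. Equivalently: E[X_τ] = 86 · P(hit 86 first) + 0 · P(hit 0 first) = 86 · (62/86) = 62.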